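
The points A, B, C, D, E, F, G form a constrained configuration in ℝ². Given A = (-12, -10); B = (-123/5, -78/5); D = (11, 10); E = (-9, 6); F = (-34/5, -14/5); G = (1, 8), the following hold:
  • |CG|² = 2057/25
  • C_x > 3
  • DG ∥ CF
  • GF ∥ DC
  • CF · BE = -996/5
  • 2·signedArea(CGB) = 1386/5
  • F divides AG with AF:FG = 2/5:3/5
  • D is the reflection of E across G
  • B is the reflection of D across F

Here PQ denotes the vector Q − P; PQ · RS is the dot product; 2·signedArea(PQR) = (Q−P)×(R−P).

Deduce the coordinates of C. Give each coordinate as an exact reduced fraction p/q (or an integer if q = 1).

1. C_x = 16/5  [DG ∥ CF ∩ GF ∥ DC]
2. C_y = -4/5  [DG ∥ CF ∩ GF ∥ DC]
   → C = (16/5, -4/5)

C = (16/5, -4/5)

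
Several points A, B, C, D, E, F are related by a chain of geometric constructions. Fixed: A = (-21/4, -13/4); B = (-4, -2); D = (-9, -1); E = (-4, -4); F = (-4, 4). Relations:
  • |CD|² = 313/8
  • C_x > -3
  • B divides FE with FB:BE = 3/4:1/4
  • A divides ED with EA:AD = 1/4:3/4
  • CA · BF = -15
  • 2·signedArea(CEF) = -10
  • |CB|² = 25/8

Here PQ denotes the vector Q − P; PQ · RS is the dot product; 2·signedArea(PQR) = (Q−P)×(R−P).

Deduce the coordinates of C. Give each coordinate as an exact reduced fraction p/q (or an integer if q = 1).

1. C_x = -11/4  [2·signedArea(CEF) = -10 ∩ CA · BF = -15]
2. C_y = -3/4  [2·signedArea(CEF) = -10 ∩ CA · BF = -15]
   → C = (-11/4, -3/4)

C = (-11/4, -3/4)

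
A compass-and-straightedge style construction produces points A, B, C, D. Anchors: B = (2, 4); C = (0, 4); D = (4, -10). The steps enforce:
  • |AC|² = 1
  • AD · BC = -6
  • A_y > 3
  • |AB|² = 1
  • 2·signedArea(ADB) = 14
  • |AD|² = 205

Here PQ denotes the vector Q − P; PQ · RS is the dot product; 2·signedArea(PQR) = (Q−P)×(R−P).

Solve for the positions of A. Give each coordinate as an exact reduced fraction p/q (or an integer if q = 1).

A = (1, 4)

1. A_x = 1  [2·signedArea(ADB) = 14 ∩ AD · BC = -6]
2. A_y = 4  [2·signedArea(ADB) = 14 ∩ AD · BC = -6]
   → A = (1, 4)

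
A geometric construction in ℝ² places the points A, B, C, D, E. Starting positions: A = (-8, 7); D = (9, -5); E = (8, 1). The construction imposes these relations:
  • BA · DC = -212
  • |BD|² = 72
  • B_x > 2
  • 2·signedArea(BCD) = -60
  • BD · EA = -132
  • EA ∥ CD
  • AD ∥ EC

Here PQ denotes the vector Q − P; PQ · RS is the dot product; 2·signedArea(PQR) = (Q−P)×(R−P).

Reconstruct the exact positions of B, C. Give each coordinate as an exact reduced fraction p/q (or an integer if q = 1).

1. B_x = 3  [line 16·x + -6·y + -42 = 0 ∩ |BD|² = 72]
2. B_y = 1  [line 16·x + -6·y + -42 = 0 ∩ |BD|² = 72]
   → B = (3, 1)
3. C_x = 25  [EA ∥ CD ∩ AD ∥ EC]
4. C_y = -11  [EA ∥ CD ∩ AD ∥ EC]
   → C = (25, -11)

B = (3, 1)
C = (25, -11)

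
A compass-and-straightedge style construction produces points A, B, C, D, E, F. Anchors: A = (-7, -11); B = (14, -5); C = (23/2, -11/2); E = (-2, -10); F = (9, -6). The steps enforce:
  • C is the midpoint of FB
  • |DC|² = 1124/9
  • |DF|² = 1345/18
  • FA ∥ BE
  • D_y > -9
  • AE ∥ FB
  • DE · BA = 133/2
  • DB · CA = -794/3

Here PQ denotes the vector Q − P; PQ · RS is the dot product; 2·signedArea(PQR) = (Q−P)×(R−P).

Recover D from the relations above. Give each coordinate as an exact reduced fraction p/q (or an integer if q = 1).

1. D_x = 5/6  [DB · CA = -794/3 ∩ DE · BA = 133/2]
2. D_y = -53/6  [DB · CA = -794/3 ∩ DE · BA = 133/2]
   → D = (5/6, -53/6)

D = (5/6, -53/6)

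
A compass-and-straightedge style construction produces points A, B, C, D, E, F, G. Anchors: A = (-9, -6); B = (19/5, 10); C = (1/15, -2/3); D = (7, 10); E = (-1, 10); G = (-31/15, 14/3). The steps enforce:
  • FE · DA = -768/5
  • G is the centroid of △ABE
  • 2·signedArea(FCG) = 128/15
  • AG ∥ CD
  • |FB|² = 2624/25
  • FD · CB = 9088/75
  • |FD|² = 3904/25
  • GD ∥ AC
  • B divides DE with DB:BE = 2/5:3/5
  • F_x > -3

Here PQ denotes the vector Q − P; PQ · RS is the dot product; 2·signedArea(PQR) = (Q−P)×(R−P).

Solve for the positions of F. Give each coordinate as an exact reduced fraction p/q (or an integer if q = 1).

F = (-13/5, 2)

1. F_x = -13/5  [FD · CB = 9088/75 ∩ FE · DA = -768/5]
2. F_y = 2  [FD · CB = 9088/75 ∩ FE · DA = -768/5]
   → F = (-13/5, 2)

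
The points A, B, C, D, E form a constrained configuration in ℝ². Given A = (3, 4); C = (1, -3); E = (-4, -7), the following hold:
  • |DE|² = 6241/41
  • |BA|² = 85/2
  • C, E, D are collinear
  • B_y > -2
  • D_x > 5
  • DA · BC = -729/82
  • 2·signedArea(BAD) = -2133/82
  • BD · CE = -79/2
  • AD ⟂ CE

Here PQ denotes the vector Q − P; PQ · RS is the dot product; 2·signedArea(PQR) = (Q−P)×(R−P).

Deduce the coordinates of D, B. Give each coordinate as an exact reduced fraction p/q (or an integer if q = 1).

1. D_x = 231/41  [C, E, D are collinear ∩ AD ⟂ CE]
2. D_y = 29/41  [C, E, D are collinear ∩ AD ⟂ CE]
   → D = (231/41, 29/41)
3. B_x = -1/2  [2·signedArea(BAD) = -2133/82 ∩ DA · BC = -729/82]
4. B_y = -3/2  [2·signedArea(BAD) = -2133/82 ∩ DA · BC = -729/82]
   → B = (-1/2, -3/2)

B = (-1/2, -3/2)
D = (231/41, 29/41)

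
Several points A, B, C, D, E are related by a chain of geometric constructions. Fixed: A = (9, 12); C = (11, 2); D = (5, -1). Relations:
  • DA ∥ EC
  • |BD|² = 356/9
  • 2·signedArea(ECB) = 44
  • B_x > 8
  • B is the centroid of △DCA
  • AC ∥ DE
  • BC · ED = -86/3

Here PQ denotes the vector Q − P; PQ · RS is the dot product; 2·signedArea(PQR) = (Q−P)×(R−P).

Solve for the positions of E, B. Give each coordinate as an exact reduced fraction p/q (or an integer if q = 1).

1. E_x = 7  [DA ∥ EC ∩ AC ∥ DE]
2. E_y = -11  [DA ∥ EC ∩ AC ∥ DE]
   → E = (7, -11)
3. B_x = 25/3  [B is the centroid of △DCA]
4. B_y = 13/3  [B is the centroid of △DCA]
   → B = (25/3, 13/3)

B = (25/3, 13/3)
E = (7, -11)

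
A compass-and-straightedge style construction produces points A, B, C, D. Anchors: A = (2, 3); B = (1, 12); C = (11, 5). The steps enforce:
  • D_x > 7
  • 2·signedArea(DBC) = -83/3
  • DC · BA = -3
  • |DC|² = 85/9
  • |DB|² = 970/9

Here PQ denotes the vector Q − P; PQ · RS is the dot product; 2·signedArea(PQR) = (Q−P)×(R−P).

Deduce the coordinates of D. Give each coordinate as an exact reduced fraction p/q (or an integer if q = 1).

1. D_x = 8  [2·signedArea(DBC) = -83/3 ∩ DC · BA = -3]
2. D_y = 13/3  [2·signedArea(DBC) = -83/3 ∩ DC · BA = -3]
   → D = (8, 13/3)

D = (8, 13/3)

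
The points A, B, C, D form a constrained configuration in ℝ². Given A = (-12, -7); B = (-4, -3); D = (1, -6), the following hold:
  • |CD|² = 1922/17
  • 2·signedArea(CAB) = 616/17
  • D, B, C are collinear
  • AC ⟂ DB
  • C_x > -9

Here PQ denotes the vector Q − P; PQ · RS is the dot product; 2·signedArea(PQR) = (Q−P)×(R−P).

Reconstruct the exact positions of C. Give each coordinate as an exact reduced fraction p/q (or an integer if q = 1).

C = (-138/17, -9/17)

1. C_x = -138/17  [D, B, C are collinear ∩ AC ⟂ DB]
2. C_y = -9/17  [D, B, C are collinear ∩ AC ⟂ DB]
   → C = (-138/17, -9/17)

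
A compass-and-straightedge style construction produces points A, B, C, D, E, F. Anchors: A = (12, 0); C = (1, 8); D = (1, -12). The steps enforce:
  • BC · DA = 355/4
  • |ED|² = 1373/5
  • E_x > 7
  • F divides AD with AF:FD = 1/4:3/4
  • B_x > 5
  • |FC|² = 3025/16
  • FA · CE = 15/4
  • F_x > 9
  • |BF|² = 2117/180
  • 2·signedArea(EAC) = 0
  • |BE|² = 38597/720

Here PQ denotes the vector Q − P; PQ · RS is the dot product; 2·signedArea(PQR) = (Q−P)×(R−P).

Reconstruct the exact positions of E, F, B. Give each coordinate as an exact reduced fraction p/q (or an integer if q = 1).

1. F_x = 37/4  [F divides AD with AF:FD = 1/4:3/4]
2. F_y = -3  [F divides AD with AF:FD = 1/4:3/4]
   → F = (37/4, -3)
3. E_x = 38/5  [2·signedArea(EAC) = 0 ∩ FA · CE = 15/4]
4. E_y = 16/5  [2·signedArea(EAC) = 0 ∩ FA · CE = 15/4]
   → E = (38/5, 16/5)
5. B_x = 119/20  [line -11·x + -12·y + 73/4 = 0 ∩ |BE|² = 38597/720]
6. B_y = -59/15  [line -11·x + -12·y + 73/4 = 0 ∩ |BE|² = 38597/720]
   → B = (119/20, -59/15)

B = (119/20, -59/15)
E = (38/5, 16/5)
F = (37/4, -3)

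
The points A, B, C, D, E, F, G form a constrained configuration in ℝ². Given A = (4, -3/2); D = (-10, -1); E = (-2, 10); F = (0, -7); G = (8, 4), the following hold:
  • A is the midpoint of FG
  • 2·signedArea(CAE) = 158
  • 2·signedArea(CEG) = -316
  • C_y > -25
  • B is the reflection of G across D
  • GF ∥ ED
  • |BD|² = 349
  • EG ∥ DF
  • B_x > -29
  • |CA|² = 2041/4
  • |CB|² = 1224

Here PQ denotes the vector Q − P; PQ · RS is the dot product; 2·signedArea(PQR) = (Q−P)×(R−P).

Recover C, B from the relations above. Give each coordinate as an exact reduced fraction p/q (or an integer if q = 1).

B = (-28, -6)
C = (2, -24)

1. C_x = 2  [2·signedArea(CAE) = 158 ∩ 2·signedArea(CEG) = -316]
2. C_y = -24  [2·signedArea(CAE) = 158 ∩ 2·signedArea(CEG) = -316]
   → C = (2, -24)
3. B_x = -28  [B is the reflection of G across D]
4. B_y = -6  [B is the reflection of G across D]
   → B = (-28, -6)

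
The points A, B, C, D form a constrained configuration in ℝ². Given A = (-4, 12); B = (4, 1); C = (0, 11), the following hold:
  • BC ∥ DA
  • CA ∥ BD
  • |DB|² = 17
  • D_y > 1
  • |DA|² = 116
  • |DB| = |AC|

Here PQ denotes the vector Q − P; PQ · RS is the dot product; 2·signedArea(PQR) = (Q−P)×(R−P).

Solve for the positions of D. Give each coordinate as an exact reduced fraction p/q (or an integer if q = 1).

D = (0, 2)

1. D_x = 0  [BC ∥ DA ∩ CA ∥ BD]
2. D_y = 2  [BC ∥ DA ∩ CA ∥ BD]
   → D = (0, 2)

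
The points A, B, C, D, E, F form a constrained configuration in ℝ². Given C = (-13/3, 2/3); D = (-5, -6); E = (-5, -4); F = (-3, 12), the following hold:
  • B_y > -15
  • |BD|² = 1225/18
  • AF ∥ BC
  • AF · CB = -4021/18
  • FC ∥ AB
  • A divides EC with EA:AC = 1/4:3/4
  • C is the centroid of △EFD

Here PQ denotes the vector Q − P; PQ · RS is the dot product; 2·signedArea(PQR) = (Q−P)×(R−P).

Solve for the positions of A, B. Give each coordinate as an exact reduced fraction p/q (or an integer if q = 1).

A = (-29/6, -17/6)
B = (-37/6, -85/6)

1. A_x = -29/6  [A divides EC with EA:AC = 1/4:3/4]
2. A_y = -17/6  [A divides EC with EA:AC = 1/4:3/4]
   → A = (-29/6, -17/6)
3. B_x = -37/6  [AF ∥ BC ∩ FC ∥ AB]
4. B_y = -85/6  [AF ∥ BC ∩ FC ∥ AB]
   → B = (-37/6, -85/6)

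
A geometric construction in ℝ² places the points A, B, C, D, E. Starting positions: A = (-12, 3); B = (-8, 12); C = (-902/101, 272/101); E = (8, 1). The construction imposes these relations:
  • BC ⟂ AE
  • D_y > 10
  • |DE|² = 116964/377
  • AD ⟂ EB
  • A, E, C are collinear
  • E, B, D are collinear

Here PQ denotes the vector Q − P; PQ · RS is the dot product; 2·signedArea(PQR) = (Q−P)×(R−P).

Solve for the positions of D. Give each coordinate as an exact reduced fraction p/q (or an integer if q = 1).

D = (-2456/377, 4139/377)

1. D_x = -2456/377  [E, B, D are collinear ∩ AD ⟂ EB]
2. D_y = 4139/377  [E, B, D are collinear ∩ AD ⟂ EB]
   → D = (-2456/377, 4139/377)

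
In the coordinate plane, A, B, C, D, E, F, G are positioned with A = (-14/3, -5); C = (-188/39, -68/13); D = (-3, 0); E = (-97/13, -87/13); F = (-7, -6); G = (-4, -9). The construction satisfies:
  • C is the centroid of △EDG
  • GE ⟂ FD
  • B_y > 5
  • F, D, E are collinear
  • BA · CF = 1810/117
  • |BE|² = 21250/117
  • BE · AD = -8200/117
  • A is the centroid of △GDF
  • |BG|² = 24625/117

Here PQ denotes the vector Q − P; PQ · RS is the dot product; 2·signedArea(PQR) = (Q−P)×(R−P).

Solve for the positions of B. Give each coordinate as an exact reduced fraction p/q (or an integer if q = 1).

1. B_x = -46/39  [BA · CF = 1810/117 ∩ BE · AD = -8200/117]
2. B_y = 68/13  [BA · CF = 1810/117 ∩ BE · AD = -8200/117]
   → B = (-46/39, 68/13)

B = (-46/39, 68/13)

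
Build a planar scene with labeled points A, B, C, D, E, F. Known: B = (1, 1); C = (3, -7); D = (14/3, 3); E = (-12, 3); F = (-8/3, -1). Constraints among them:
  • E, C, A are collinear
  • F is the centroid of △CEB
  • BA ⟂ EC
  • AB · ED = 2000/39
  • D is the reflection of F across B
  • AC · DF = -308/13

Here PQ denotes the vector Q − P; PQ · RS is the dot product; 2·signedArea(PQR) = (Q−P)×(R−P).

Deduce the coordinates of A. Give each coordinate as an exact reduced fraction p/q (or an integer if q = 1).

A = (-27/13, -47/13)

1. A_x = -27/13  [E, C, A are collinear ∩ BA ⟂ EC]
2. A_y = -47/13  [E, C, A are collinear ∩ BA ⟂ EC]
   → A = (-27/13, -47/13)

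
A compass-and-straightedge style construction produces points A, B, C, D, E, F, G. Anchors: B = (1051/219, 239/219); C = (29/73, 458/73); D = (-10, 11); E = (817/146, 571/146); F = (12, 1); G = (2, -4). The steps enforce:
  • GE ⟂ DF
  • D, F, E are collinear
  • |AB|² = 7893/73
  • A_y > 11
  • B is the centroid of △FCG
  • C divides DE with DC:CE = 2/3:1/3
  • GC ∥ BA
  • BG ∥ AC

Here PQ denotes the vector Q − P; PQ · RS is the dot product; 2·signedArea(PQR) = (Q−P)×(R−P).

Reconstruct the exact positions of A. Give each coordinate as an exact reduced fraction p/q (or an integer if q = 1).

1. A_x = 700/219  [BG ∥ AC ∩ GC ∥ BA]
2. A_y = 2489/219  [BG ∥ AC ∩ GC ∥ BA]
   → A = (700/219, 2489/219)

A = (700/219, 2489/219)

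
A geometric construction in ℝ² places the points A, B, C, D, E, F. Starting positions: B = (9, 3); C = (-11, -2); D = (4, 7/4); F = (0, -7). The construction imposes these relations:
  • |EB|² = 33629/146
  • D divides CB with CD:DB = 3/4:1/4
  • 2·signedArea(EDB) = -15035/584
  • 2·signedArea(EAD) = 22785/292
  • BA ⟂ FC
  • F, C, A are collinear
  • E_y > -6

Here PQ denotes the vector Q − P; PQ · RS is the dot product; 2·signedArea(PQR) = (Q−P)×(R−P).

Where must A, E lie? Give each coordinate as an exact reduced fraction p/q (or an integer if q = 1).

A = (539/146, -1267/146)
E = (-539/146, -777/146)

1. A_x = 539/146  [F, C, A are collinear ∩ BA ⟂ FC]
2. A_y = -1267/146  [F, C, A are collinear ∩ BA ⟂ FC]
   → A = (539/146, -1267/146)
3. E_x = -539/146  [2·signedArea(EAD) = 22785/292 ∩ 2·signedArea(EDB) = -15035/584]
4. E_y = -777/146  [2·signedArea(EAD) = 22785/292 ∩ 2·signedArea(EDB) = -15035/584]
   → E = (-539/146, -777/146)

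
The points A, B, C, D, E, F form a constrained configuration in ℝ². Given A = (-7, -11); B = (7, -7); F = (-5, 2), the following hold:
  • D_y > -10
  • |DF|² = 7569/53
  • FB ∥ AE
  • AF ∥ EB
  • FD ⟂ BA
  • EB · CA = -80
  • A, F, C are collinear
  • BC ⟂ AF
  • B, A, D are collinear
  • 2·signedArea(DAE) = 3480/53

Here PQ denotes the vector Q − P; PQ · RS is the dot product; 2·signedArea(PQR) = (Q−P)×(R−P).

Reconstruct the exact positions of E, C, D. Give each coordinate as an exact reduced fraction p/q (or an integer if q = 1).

C = (-1051/173, -863/173)
D = (-91/53, -503/53)
E = (5, -20)

1. E_x = 5  [AF ∥ EB ∩ FB ∥ AE]
2. E_y = -20  [AF ∥ EB ∩ FB ∥ AE]
   → E = (5, -20)
3. C_x = -1051/173  [A, F, C are collinear ∩ BC ⟂ AF]
4. C_y = -863/173  [A, F, C are collinear ∩ BC ⟂ AF]
   → C = (-1051/173, -863/173)
5. D_x = -91/53  [B, A, D are collinear ∩ FD ⟂ BA]
6. D_y = -503/53  [B, A, D are collinear ∩ FD ⟂ BA]
   → D = (-91/53, -503/53)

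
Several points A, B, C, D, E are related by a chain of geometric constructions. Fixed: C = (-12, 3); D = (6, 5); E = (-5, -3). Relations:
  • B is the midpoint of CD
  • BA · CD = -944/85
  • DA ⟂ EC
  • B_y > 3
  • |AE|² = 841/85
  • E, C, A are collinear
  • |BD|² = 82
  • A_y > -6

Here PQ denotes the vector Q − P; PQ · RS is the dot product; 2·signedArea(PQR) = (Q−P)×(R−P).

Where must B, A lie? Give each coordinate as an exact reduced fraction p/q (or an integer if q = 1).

1. B_x = -3  [B is the midpoint of CD]
2. B_y = 4  [B is the midpoint of CD]
   → B = (-3, 4)
3. A_x = -222/85  [E, C, A are collinear ∩ DA ⟂ EC]
4. A_y = -429/85  [E, C, A are collinear ∩ DA ⟂ EC]
   → A = (-222/85, -429/85)

A = (-222/85, -429/85)
B = (-3, 4)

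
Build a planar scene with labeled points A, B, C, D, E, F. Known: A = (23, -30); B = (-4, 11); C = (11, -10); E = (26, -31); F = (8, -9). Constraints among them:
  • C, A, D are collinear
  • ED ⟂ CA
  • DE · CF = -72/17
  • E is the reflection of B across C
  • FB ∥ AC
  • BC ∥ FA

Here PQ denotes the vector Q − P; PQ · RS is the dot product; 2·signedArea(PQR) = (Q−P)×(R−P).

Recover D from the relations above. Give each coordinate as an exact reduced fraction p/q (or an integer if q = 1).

D = (412/17, -545/17)

1. D_x = 412/17  [C, A, D are collinear ∩ ED ⟂ CA]
2. D_y = -545/17  [C, A, D are collinear ∩ ED ⟂ CA]
   → D = (412/17, -545/17)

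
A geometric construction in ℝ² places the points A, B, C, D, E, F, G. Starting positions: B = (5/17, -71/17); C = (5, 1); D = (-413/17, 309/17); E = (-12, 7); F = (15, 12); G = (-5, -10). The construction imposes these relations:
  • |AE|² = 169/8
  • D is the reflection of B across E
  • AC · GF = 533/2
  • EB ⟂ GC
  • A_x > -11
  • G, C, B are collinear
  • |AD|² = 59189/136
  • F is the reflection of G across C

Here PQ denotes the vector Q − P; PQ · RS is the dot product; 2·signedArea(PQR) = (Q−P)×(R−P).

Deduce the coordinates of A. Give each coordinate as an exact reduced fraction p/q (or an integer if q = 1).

A = (-41/4, 11/4)

1. A_x = -41/4  [line -20·x + -22·y + -289/2 = 0 ∩ |AD|² = 59189/136]
2. A_y = 11/4  [line -20·x + -22·y + -289/2 = 0 ∩ |AD|² = 59189/136]
   → A = (-41/4, 11/4)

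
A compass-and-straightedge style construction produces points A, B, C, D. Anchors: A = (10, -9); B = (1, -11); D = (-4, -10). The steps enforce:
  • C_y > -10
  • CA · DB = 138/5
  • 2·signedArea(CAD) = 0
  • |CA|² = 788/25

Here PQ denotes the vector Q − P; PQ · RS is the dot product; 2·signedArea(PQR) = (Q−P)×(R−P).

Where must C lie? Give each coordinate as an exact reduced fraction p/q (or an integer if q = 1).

1. C_x = 22/5  [2·signedArea(CAD) = 0 ∩ CA · DB = 138/5]
2. C_y = -47/5  [2·signedArea(CAD) = 0 ∩ CA · DB = 138/5]
   → C = (22/5, -47/5)

C = (22/5, -47/5)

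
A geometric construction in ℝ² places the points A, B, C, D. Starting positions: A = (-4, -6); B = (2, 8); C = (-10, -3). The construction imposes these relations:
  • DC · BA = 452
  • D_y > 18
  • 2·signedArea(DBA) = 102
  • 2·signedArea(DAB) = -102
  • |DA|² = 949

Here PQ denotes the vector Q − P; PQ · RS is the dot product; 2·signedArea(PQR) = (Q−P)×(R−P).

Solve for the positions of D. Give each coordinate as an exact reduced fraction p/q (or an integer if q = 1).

D = (14, 19)

1. D_x = 14  [2·signedArea(DBA) = 102 ∩ DC · BA = 452]
2. D_y = 19  [2·signedArea(DBA) = 102 ∩ DC · BA = 452]
   → D = (14, 19)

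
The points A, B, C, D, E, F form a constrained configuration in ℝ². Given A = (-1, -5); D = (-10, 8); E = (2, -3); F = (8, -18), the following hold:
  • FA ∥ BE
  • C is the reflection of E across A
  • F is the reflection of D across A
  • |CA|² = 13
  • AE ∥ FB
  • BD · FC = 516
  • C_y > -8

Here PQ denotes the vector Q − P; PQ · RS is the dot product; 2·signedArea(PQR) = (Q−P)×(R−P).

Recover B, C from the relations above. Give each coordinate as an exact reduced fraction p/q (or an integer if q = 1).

1. B_x = 11  [FA ∥ BE ∩ AE ∥ FB]
2. B_y = -16  [FA ∥ BE ∩ AE ∥ FB]
   → B = (11, -16)
3. C_x = -4  [C is the reflection of E across A]
4. C_y = -7  [C is the reflection of E across A]
   → C = (-4, -7)

B = (11, -16)
C = (-4, -7)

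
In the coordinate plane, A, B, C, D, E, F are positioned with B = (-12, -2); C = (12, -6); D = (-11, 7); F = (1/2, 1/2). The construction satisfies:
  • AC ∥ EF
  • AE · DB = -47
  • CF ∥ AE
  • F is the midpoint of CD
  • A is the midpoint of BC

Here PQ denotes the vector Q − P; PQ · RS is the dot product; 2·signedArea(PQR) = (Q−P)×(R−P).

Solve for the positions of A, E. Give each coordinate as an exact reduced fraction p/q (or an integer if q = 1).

1. A_x = 0  [A is the midpoint of BC]
2. A_y = -4  [A is the midpoint of BC]
   → A = (0, -4)
3. E_x = -23/2  [AC ∥ EF ∩ CF ∥ AE]
4. E_y = 5/2  [AC ∥ EF ∩ CF ∥ AE]
   → E = (-23/2, 5/2)

A = (0, -4)
E = (-23/2, 5/2)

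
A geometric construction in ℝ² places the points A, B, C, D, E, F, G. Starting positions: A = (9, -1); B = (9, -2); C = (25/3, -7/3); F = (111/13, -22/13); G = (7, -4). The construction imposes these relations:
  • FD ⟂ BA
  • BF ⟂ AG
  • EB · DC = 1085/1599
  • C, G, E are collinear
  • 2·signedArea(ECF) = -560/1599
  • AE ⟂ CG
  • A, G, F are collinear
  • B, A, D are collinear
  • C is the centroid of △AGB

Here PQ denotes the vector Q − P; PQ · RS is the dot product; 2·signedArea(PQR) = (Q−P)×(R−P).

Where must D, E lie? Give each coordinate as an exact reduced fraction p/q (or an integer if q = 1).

D = (9, -22/13)
E = (379/41, -49/41)

1. D_x = 9  [B, A, D are collinear ∩ FD ⟂ BA]
2. D_y = -22/13  [B, A, D are collinear ∩ FD ⟂ BA]
   → D = (9, -22/13)
3. E_x = 379/41  [C, G, E are collinear ∩ AE ⟂ CG]
4. E_y = -49/41  [C, G, E are collinear ∩ AE ⟂ CG]
   → E = (379/41, -49/41)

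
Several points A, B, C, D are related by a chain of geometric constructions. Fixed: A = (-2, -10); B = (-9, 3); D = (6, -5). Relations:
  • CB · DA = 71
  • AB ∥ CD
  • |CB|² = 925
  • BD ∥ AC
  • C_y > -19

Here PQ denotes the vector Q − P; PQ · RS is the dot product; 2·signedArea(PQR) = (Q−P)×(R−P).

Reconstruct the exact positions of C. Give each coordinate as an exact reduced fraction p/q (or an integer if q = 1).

C = (13, -18)

1. C_x = 13  [AB ∥ CD ∩ BD ∥ AC]
2. C_y = -18  [AB ∥ CD ∩ BD ∥ AC]
   → C = (13, -18)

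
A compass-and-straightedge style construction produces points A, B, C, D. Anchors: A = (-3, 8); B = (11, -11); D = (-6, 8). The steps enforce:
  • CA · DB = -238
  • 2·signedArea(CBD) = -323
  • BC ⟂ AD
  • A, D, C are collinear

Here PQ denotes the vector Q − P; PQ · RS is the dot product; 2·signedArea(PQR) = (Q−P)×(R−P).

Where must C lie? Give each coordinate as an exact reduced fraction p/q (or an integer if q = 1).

C = (11, 8)

1. C_x = 11  [A, D, C are collinear ∩ BC ⟂ AD]
2. C_y = 8  [A, D, C are collinear ∩ BC ⟂ AD]
   → C = (11, 8)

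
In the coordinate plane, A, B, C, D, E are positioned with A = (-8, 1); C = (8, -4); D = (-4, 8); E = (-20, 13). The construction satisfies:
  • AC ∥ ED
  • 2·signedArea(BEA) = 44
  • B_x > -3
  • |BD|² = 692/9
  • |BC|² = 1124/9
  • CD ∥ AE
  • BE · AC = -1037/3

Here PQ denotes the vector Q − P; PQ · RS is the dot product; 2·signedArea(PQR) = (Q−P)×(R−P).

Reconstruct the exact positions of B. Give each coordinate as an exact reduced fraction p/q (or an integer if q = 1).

1. B_x = -8/3  [BE · AC = -1037/3 ∩ 2·signedArea(BEA) = 44]
2. B_y = -2/3  [BE · AC = -1037/3 ∩ 2·signedArea(BEA) = 44]
   → B = (-8/3, -2/3)

B = (-8/3, -2/3)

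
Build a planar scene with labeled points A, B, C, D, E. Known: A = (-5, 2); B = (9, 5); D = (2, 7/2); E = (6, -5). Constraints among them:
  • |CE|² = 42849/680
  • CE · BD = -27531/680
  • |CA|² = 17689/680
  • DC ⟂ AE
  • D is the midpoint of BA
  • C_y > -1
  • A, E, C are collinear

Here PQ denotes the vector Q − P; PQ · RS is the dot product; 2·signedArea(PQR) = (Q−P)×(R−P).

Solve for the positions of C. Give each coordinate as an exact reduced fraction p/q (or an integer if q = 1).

C = (-237/340, -251/340)

1. C_x = -237/340  [A, E, C are collinear ∩ DC ⟂ AE]
2. C_y = -251/340  [A, E, C are collinear ∩ DC ⟂ AE]
   → C = (-237/340, -251/340)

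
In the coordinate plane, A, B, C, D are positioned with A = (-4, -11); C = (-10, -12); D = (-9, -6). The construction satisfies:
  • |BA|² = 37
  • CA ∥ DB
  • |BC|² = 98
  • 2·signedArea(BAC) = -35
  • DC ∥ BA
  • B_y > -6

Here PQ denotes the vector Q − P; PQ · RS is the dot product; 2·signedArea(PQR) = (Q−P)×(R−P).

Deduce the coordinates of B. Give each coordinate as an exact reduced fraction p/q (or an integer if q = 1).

1. B_x = -3  [DC ∥ BA ∩ CA ∥ DB]
2. B_y = -5  [DC ∥ BA ∩ CA ∥ DB]
   → B = (-3, -5)

B = (-3, -5)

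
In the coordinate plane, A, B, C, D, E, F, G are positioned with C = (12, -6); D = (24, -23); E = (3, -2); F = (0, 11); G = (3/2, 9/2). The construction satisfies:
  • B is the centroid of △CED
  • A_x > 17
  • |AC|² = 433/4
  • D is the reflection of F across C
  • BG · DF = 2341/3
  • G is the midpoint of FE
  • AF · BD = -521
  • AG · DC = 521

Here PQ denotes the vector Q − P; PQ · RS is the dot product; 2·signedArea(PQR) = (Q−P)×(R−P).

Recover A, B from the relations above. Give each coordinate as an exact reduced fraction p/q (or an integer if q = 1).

1. A_x = 18  [line 12·x + -17·y + -925/2 = 0 ∩ |AC|² = 433/4]
2. A_y = -29/2  [line 12·x + -17·y + -925/2 = 0 ∩ |AC|² = 433/4]
   → A = (18, -29/2)
3. B_x = 13  [B is the centroid of △CED]
4. B_y = -31/3  [B is the centroid of △CED]
   → B = (13, -31/3)

A = (18, -29/2)
B = (13, -31/3)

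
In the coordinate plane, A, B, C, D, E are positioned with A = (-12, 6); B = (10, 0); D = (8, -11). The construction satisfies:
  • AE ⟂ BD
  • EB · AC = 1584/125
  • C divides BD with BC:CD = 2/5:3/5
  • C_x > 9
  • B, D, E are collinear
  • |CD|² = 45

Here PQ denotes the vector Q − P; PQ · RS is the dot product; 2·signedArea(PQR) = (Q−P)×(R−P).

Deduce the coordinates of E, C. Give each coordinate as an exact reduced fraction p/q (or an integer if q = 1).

1. E_x = 1294/125  [B, D, E are collinear ∩ AE ⟂ BD]
2. E_y = 242/125  [B, D, E are collinear ∩ AE ⟂ BD]
   → E = (1294/125, 242/125)
3. C_x = 46/5  [C divides BD with BC:CD = 2/5:3/5]
4. C_y = -22/5  [C divides BD with BC:CD = 2/5:3/5]
   → C = (46/5, -22/5)

C = (46/5, -22/5)
E = (1294/125, 242/125)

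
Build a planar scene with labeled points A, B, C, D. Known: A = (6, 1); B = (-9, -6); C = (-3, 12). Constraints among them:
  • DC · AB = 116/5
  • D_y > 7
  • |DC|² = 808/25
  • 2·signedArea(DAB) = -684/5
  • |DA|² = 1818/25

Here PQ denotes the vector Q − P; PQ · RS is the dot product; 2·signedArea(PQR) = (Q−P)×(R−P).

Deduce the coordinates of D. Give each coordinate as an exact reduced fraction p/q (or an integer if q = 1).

1. D_x = 3/5  [DC · AB = 116/5 ∩ 2·signedArea(DAB) = -684/5]
2. D_y = 38/5  [DC · AB = 116/5 ∩ 2·signedArea(DAB) = -684/5]
   → D = (3/5, 38/5)

D = (3/5, 38/5)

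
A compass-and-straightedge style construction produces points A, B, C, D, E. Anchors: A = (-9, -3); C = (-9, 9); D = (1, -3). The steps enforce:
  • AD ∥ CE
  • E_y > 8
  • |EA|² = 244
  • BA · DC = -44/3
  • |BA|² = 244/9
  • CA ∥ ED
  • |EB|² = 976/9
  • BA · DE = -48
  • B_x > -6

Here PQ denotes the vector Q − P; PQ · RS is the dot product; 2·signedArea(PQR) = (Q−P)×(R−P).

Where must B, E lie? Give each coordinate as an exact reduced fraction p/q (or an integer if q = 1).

1. B_x = -17/3  [line 10·x + -12·y + 206/3 = 0 ∩ |BA|² = 244/9]
2. B_y = 1  [line 10·x + -12·y + 206/3 = 0 ∩ |BA|² = 244/9]
   → B = (-17/3, 1)
3. E_x = 1  [CA ∥ ED ∩ AD ∥ CE]
4. E_y = 9  [CA ∥ ED ∩ AD ∥ CE]
   → E = (1, 9)

B = (-17/3, 1)
E = (1, 9)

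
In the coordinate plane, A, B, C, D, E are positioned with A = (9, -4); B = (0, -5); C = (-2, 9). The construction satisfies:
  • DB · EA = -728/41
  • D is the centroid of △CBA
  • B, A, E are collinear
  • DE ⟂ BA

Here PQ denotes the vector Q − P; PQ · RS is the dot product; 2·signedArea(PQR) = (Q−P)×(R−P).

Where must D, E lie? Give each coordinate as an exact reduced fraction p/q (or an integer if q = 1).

1. D_x = 7/3  [D is the centroid of △CBA]
2. D_y = 0  [D is the centroid of △CBA]
   → D = (7/3, 0)
3. E_x = 117/41  [B, A, E are collinear ∩ DE ⟂ BA]
4. E_y = -192/41  [B, A, E are collinear ∩ DE ⟂ BA]
   → E = (117/41, -192/41)

D = (7/3, 0)
E = (117/41, -192/41)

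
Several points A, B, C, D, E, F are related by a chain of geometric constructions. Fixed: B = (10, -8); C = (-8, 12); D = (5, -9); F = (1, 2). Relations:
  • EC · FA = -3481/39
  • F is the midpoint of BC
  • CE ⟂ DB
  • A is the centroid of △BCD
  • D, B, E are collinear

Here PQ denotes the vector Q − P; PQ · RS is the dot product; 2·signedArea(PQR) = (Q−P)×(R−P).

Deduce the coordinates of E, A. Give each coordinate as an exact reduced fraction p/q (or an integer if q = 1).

1. E_x = -45/13  [D, B, E are collinear ∩ CE ⟂ DB]
2. E_y = -139/13  [D, B, E are collinear ∩ CE ⟂ DB]
   → E = (-45/13, -139/13)
3. A_x = 7/3  [A is the centroid of △BCD]
4. A_y = -5/3  [A is the centroid of △BCD]
   → A = (7/3, -5/3)

A = (7/3, -5/3)
E = (-45/13, -139/13)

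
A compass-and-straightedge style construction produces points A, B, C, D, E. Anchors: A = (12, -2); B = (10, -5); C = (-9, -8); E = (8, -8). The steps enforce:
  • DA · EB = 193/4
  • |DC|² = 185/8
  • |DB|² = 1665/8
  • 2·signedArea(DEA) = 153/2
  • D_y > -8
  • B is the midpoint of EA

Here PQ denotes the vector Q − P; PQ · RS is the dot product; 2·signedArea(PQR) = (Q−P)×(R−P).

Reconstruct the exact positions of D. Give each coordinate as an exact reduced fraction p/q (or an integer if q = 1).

1. D_x = -17/4  [2·signedArea(DEA) = 153/2 ∩ DA · EB = 193/4]
2. D_y = -29/4  [2·signedArea(DEA) = 153/2 ∩ DA · EB = 193/4]
   → D = (-17/4, -29/4)

D = (-17/4, -29/4)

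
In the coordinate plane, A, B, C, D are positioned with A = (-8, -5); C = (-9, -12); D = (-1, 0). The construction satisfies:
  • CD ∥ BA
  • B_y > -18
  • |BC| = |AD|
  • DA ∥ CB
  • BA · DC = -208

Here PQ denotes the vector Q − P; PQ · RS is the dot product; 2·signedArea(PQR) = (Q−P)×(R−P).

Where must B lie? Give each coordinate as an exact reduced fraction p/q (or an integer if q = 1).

1. B_x = -16  [CD ∥ BA ∩ DA ∥ CB]
2. B_y = -17  [CD ∥ BA ∩ DA ∥ CB]
   → B = (-16, -17)

B = (-16, -17)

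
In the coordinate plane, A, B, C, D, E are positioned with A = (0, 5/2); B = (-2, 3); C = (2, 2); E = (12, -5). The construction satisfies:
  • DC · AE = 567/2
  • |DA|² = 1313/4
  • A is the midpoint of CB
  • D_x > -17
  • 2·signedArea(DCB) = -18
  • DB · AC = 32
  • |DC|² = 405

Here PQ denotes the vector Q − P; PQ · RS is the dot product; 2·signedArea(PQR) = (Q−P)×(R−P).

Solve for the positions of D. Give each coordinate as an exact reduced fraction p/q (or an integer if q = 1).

1. D_x = -16  [DC · AE = 567/2 ∩ 2·signedArea(DCB) = -18]
2. D_y = 11  [DC · AE = 567/2 ∩ 2·signedArea(DCB) = -18]
   → D = (-16, 11)

D = (-16, 11)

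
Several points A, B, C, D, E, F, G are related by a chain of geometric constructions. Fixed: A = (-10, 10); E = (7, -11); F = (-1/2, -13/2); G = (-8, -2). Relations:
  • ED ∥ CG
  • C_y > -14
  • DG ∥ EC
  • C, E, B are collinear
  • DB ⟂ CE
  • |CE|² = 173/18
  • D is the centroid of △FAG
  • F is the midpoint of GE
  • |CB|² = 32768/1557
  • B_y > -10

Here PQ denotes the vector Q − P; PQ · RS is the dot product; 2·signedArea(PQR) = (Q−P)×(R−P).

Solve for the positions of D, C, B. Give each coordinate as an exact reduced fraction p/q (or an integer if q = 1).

B = (8179/1038, -3391/346)
C = (31/6, -27/2)
D = (-37/6, 1/2)

1. D_x = -37/6  [D is the centroid of △FAG]
2. D_y = 1/2  [D is the centroid of △FAG]
   → D = (-37/6, 1/2)
3. C_x = 31/6  [ED ∥ CG ∩ DG ∥ EC]
4. C_y = -27/2  [ED ∥ CG ∩ DG ∥ EC]
   → C = (31/6, -27/2)
5. B_x = 8179/1038  [C, E, B are collinear ∩ DB ⟂ CE]
6. B_y = -3391/346  [C, E, B are collinear ∩ DB ⟂ CE]
   → B = (8179/1038, -3391/346)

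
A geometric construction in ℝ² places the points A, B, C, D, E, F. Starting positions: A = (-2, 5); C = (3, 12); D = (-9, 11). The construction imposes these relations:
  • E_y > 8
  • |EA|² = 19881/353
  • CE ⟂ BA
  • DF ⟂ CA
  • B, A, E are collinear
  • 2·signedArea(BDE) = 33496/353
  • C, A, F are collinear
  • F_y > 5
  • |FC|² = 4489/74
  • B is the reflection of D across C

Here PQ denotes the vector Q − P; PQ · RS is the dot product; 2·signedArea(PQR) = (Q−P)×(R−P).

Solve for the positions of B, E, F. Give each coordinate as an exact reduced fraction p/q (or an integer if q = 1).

1. B_x = 15  [B is the reflection of D across C]
2. B_y = 13  [B is the reflection of D across C]
   → B = (15, 13)
3. E_x = 1691/353  [B, A, E are collinear ∩ CE ⟂ BA]
4. E_y = 2893/353  [B, A, E are collinear ∩ CE ⟂ BA]
   → E = (1691/353, 2893/353)
5. F_x = -113/74  [C, A, F are collinear ∩ DF ⟂ CA]
6. F_y = 419/74  [C, A, F are collinear ∩ DF ⟂ CA]
   → F = (-113/74, 419/74)

B = (15, 13)
E = (1691/353, 2893/353)
F = (-113/74, 419/74)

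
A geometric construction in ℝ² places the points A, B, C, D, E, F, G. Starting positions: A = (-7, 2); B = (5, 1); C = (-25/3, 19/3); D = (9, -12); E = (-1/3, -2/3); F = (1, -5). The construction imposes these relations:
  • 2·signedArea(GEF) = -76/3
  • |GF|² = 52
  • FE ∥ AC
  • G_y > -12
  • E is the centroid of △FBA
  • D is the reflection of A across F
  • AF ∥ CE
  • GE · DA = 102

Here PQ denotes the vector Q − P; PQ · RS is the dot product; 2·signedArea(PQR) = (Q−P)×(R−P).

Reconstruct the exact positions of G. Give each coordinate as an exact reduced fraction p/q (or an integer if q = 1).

1. G_x = -3  [GE · DA = 102 ∩ 2·signedArea(GEF) = -76/3]
2. G_y = -11  [GE · DA = 102 ∩ 2·signedArea(GEF) = -76/3]
   → G = (-3, -11)

G = (-3, -11)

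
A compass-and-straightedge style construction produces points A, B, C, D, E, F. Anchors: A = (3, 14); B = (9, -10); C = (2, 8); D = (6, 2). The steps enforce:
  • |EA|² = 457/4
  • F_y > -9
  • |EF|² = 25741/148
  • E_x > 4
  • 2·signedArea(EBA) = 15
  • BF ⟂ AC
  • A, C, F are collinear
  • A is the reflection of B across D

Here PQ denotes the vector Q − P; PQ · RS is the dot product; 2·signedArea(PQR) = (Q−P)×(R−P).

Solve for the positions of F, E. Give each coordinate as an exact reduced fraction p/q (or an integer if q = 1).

E = (5, 7/2)
F = (-27/37, -310/37)

1. F_x = -27/37  [A, C, F are collinear ∩ BF ⟂ AC]
2. F_y = -310/37  [A, C, F are collinear ∩ BF ⟂ AC]
   → F = (-27/37, -310/37)
3. E_x = 5  [line -24·x + -6·y + 141 = 0 ∩ |EA|² = 457/4]
4. E_y = 7/2  [line -24·x + -6·y + 141 = 0 ∩ |EA|² = 457/4]
   → E = (5, 7/2)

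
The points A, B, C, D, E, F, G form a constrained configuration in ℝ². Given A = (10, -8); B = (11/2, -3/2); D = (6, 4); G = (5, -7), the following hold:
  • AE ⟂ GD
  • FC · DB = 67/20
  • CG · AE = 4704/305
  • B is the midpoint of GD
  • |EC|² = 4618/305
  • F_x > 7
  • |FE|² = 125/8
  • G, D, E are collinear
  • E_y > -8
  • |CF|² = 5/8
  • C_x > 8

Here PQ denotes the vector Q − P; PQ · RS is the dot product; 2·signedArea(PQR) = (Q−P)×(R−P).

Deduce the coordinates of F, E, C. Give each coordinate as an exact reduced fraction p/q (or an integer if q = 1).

1. E_x = 302/61  [G, D, E are collinear ∩ AE ⟂ GD]
2. E_y = -460/61  [G, D, E are collinear ∩ AE ⟂ GD]
   → E = (302/61, -460/61)
3. C_x = 41/5  [line 308/61·x + -28/61·y + -13384/305 = 0 ∩ |EC|² = 4618/305]
4. C_y = -27/5  [line 308/61·x + -28/61·y + -13384/305 = 0 ∩ |EC|² = 4618/305]
   → C = (41/5, -27/5)
5. F_x = 31/4  [line 1/2·x + 11/2·y + 89/4 = 0 ∩ |FE|² = 125/8]
6. F_y = -19/4  [line 1/2·x + 11/2·y + 89/4 = 0 ∩ |FE|² = 125/8]
   → F = (31/4, -19/4)

C = (41/5, -27/5)
E = (302/61, -460/61)
F = (31/4, -19/4)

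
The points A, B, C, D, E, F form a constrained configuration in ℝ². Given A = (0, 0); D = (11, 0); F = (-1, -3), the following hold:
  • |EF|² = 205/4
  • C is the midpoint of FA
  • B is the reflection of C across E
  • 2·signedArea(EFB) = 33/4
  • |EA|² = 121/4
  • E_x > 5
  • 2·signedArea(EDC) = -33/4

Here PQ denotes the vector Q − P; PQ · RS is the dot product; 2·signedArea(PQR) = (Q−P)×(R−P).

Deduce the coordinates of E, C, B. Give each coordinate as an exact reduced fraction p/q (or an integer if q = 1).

B = (23/2, 3/2)
C = (-1/2, -3/2)
E = (11/2, 0)

1. C_x = -1/2  [C is the midpoint of FA]
2. C_y = -3/2  [C is the midpoint of FA]
   → C = (-1/2, -3/2)
3. E_x = 11/2  [line 3/2·x + -23/2·y + -33/4 = 0 ∩ |EF|² = 205/4]
4. E_y = 0  [line 3/2·x + -23/2·y + -33/4 = 0 ∩ |EF|² = 205/4]
   → E = (11/2, 0)
5. B_x = 23/2  [2·signedArea(EFB) = 33/4 ∩ B is the reflection of C across E]
6. B_y = 3/2  [2·signedArea(EFB) = 33/4 ∩ B is the reflection of C across E]
   → B = (23/2, 3/2)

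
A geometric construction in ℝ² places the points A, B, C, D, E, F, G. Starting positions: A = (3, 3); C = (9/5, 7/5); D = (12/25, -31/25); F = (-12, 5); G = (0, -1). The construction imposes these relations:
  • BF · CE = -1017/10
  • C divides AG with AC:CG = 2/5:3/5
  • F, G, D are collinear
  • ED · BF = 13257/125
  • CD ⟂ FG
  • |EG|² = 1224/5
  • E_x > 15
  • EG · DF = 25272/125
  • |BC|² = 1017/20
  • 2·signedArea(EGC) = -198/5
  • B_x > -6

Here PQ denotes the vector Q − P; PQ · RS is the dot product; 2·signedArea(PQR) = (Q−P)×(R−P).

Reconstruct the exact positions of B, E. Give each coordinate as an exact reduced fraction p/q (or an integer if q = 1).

B = (-51/10, 16/5)
E = (78/5, -11/5)

1. E_x = 78/5  [EG · DF = 25272/125 ∩ 2·signedArea(EGC) = -198/5]
2. E_y = -11/5  [EG · DF = 25272/125 ∩ 2·signedArea(EGC) = -198/5]
   → E = (78/5, -11/5)
3. B_x = -51/10  [BF · CE = -1017/10 ∩ ED · BF = 13257/125]
4. B_y = 16/5  [BF · CE = -1017/10 ∩ ED · BF = 13257/125]
   → B = (-51/10, 16/5)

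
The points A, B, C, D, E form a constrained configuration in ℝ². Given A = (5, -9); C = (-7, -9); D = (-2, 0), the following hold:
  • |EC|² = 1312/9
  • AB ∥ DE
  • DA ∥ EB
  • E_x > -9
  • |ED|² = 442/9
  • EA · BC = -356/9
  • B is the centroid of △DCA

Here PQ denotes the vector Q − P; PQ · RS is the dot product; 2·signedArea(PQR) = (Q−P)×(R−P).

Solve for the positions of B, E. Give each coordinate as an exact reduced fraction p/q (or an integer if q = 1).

1. B_x = -4/3  [B is the centroid of △DCA]
2. B_y = -6  [B is the centroid of △DCA]
   → B = (-4/3, -6)
3. E_x = -25/3  [DA ∥ EB ∩ AB ∥ DE]
4. E_y = 3  [DA ∥ EB ∩ AB ∥ DE]
   → E = (-25/3, 3)

B = (-4/3, -6)
E = (-25/3, 3)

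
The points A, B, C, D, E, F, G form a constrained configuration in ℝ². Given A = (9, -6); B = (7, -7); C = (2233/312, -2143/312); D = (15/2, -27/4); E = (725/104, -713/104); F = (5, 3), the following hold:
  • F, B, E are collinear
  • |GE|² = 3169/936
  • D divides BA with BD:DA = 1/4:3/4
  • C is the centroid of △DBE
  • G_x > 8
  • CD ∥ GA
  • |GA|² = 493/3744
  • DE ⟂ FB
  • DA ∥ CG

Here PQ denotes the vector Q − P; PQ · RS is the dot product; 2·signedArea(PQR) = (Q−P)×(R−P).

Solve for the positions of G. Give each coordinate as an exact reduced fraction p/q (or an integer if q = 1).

G = (2701/312, -1909/312)

1. G_x = 2701/312  [CD ∥ GA ∩ DA ∥ CG]
2. G_y = -1909/312  [CD ∥ GA ∩ DA ∥ CG]
   → G = (2701/312, -1909/312)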